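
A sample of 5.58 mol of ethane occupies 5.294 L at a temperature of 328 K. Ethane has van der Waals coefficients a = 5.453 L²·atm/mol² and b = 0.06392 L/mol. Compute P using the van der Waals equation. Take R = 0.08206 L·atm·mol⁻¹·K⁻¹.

P ≈ 24.36 atm

P = nRT/(V − nb) − a n²/V²
nRT/(V − nb) = (5.58)(0.08206)(328)/(5.294 − 5.58×0.06392) = 150.19/4.9373 = 30.419 atm
a n²/V² = (5.453)(5.58)²/(5.294)² = 6.0581 atm
P = 30.419 − 6.0581 = 24.36 atm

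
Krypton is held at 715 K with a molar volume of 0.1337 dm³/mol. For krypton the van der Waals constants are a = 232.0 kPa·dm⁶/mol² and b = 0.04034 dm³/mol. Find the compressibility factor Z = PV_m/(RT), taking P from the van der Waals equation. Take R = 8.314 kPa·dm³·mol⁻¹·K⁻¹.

Z ≈ 1.140

P = RT/(V_m − b) − a/V_m² = (8.314)(715)/(0.1337 − 0.04034) − 232.0/(0.1337)²
  = 5944.5/0.093360 − 12979 = 63673 − 12979 = 50694 kPa
Z = PV_m/(RT) = (50694)(0.1337)/((8.314)(715)) = 6777.8/5944.5 = 1.140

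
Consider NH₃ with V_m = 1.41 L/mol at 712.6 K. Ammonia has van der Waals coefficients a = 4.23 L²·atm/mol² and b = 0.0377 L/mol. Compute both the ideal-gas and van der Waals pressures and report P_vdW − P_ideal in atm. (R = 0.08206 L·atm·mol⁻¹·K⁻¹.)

Ideal: P_ideal = RT/V_m = (0.08206)(712.6)/1.41 = 41.4723 atm
vdW: P = RT/(V_m − b) − a/V_m² = 58.4760/1.37230 − 4.23/1.98810 = 42.6117 − 2.12766 = 40.4840 atm
ΔP = 40.4840 − 41.4723 = -0.988 atm

ΔP ≈ -0.988 atm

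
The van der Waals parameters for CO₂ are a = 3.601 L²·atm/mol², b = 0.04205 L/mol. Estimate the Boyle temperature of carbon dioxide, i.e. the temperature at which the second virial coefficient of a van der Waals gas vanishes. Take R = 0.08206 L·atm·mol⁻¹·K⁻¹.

T_B ≈ 1044 K

For a van der Waals gas the second virial coefficient B₂ = b − a/(RT) vanishes at T_B = a/(Rb).
T_B = 3.601/(0.08206×0.04205) = 3.601/0.0034506 = 1044 K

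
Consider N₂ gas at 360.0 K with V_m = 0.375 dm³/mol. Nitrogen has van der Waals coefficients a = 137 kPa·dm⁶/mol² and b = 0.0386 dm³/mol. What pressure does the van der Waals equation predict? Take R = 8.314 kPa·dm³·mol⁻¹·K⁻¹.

P ≈ 7923 kPa

P = RT/(V_m − b) − a/V_m²
RT/(V_m − b) = (8.314)(360.0)/(0.375 − 0.0386) = 2993.0/0.33640 = 8897.1 kPa
a/V_m² = 137/(0.375)² = 974.22 kPa
P = 8897.1 − 974.22 = 7923 kPa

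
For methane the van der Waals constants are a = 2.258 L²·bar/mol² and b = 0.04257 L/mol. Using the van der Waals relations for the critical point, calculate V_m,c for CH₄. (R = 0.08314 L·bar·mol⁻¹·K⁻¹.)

For a van der Waals gas, V_m,c = 3b.
V_m,c = 3×0.04257 = 0.1277 L/mol

V_m,c ≈ 0.1277 L/mol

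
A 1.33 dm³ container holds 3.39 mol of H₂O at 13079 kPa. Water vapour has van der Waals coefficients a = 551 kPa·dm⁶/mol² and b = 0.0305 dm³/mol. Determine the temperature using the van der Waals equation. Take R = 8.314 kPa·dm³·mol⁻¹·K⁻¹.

T = (P + a n²/V²)(V − nb)/(nR)
P + a n²/V² = 13079 + (551)(3.39)²/(1.33)² = 16659 kPa
V − nb = 1.33 − (3.39)(0.0305) = 1.2266 dm³
T = (16659)(1.2266)/((3.39)(8.314)) = 725.0 K

T ≈ 725.0 K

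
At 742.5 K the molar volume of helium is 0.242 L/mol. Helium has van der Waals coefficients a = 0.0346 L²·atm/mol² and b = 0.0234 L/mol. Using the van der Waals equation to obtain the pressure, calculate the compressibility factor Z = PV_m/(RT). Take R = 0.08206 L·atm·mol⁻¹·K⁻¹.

P = RT/(V_m − b) − a/V_m² = (0.08206)(742.5)/(0.242 − 0.0234) − 0.0346/(0.242)²
  = 60.930/0.21860 − 0.59081 = 278.73 − 0.59081 = 278.14 atm
Z = PV_m/(RT) = (278.14)(0.242)/((0.08206)(742.5)) = 67.310/60.930 = 1.105

Z ≈ 1.105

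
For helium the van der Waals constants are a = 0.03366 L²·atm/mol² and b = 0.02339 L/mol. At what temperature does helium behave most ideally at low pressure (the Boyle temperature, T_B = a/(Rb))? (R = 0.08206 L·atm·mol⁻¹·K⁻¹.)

T_B ≈ 17.54 K

For a van der Waals gas the second virial coefficient B₂ = b − a/(RT) vanishes at T_B = a/(Rb).
T_B = 0.03366/(0.08206×0.02339) = 0.03366/0.0019194 = 17.54 K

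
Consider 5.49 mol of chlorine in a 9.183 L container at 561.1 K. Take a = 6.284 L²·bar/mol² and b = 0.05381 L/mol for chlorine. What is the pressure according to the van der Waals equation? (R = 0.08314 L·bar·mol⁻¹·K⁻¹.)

P = nRT/(V − nb) − a n²/V²
nRT/(V − nb) = (5.49)(0.08314)(561.1)/(9.183 − 5.49×0.05381) = 256.11/8.8876 = 28.817 bar
a n²/V² = (6.284)(5.49)²/(9.183)² = 2.2460 bar
P = 28.817 − 2.2460 = 26.57 bar

P ≈ 26.57 bar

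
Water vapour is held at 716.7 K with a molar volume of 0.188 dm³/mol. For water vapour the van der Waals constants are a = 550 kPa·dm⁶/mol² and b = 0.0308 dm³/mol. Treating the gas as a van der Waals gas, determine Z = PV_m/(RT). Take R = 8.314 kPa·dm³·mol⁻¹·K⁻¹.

P = RT/(V_m − b) − a/V_m² = (8.314)(716.7)/(0.188 − 0.0308) − 550/(0.188)²
  = 5958.6/0.15720 − 15561 = 37905 − 15561 = 22344 kPa
Z = PV_m/(RT) = (22344)(0.188)/((8.314)(716.7)) = 4200.7/5958.6 = 0.7050

Z ≈ 0.7050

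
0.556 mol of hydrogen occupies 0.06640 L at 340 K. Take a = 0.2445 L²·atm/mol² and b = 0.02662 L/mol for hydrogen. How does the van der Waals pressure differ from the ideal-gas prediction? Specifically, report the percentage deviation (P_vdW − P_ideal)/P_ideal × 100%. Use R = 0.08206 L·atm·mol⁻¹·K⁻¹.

21.35 %

Ideal: P_ideal = nRT/V = (0.556)(0.08206)(340)/0.06640 = 233.624 atm
vdW: P = nRT/(V − nb) − a n²/V² = 15.5126/0.0515993 − 0.0755838/0.00440896 = 300.636 − 17.1432 = 283.493 atm
% deviation = (283.493 − 233.624)/233.624 × 100% = 21.35%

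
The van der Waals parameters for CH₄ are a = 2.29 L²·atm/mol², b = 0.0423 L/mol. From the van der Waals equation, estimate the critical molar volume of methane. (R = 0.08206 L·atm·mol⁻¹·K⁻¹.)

V_m,c ≈ 0.1269 L/mol

For a van der Waals gas, V_m,c = 3b.
V_m,c = 3×0.0423 = 0.1269 L/mol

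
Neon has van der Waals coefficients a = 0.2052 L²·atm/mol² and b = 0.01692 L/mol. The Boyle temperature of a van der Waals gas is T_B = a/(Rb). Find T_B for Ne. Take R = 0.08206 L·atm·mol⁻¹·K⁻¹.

For a van der Waals gas the second virial coefficient B₂ = b − a/(RT) vanishes at T_B = a/(Rb).
T_B = 0.2052/(0.08206×0.01692) = 0.2052/0.0013885 = 147.8 K

T_B ≈ 147.8 K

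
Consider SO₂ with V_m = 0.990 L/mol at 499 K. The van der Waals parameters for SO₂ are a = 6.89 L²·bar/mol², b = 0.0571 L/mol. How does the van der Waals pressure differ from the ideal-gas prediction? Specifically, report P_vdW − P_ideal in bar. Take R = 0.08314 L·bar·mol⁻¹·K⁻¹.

ΔP ≈ -4.465 bar

Ideal: P_ideal = RT/V_m = (0.08314)(499)/0.990 = 41.9059 bar
vdW: P = RT/(V_m − b) − a/V_m² = 41.4869/0.932900 − 6.89/0.980100 = 44.4709 − 7.02989 = 37.4410 bar
ΔP = 37.4410 − 41.9059 = -4.465 bar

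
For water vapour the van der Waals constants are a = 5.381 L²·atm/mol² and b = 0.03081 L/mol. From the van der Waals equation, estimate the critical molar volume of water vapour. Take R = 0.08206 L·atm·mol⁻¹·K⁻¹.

For a van der Waals gas, V_m,c = 3b.
V_m,c = 3×0.03081 = 0.09243 L/mol

V_m,c ≈ 0.09243 L/mol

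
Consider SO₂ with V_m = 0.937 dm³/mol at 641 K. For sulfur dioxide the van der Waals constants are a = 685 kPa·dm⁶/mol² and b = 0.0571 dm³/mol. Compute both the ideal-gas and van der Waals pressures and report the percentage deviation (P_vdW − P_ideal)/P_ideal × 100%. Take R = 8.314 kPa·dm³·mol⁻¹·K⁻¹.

Ideal: P_ideal = RT/V_m = (8.314)(641)/0.937 = 5687.59 kPa
vdW: P = RT/(V_m − b) − a/V_m² = 5329.27/0.879900 − 685/0.877969 = 6056.68 − 780.210 = 5276.47 kPa
% deviation = (5276.47 − 5687.59)/5687.59 × 100% = -7.23%

-7.23 %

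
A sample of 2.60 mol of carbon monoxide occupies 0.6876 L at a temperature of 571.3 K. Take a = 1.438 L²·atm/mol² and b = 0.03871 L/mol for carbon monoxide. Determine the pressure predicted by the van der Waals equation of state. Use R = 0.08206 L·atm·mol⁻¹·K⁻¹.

P ≈ 187.1 atm

P = nRT/(V − nb) − a n²/V²
nRT/(V − nb) = (2.60)(0.08206)(571.3)/(0.6876 − 2.60×0.03871) = 121.89/0.58695 = 207.67 atm
a n²/V² = (1.438)(2.60)²/(0.6876)² = 20.561 atm
P = 207.67 − 20.561 = 187.1 atm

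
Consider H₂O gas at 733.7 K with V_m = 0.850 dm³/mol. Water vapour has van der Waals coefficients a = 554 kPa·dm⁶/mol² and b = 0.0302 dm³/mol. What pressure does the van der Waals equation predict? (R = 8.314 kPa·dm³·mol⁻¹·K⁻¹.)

P ≈ 6674 kPa

P = RT/(V_m − b) − a/V_m²
RT/(V_m − b) = (8.314)(733.7)/(0.850 − 0.0302) = 6100.0/0.81980 = 7440.8 kPa
a/V_m² = 554/(0.850)² = 766.78 kPa
P = 7440.8 − 766.78 = 6674 kPa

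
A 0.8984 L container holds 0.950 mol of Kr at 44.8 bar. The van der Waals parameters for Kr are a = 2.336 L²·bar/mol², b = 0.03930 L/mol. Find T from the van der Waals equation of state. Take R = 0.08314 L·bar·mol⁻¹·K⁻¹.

T ≈ 516.9 K

T = (P + a n²/V²)(V − nb)/(nR)
P + a n²/V² = 44.8 + (2.336)(0.950)²/(0.8984)² = 47.412 bar
V − nb = 0.8984 − (0.950)(0.03930) = 0.86107 L
T = (47.412)(0.86107)/((0.950)(0.08314)) = 516.9 K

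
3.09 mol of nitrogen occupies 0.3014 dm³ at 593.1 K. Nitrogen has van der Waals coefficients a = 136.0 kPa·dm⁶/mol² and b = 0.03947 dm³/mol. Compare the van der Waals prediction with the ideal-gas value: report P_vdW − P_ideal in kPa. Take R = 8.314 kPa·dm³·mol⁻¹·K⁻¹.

Ideal: P_ideal = nRT/V = (3.09)(8.314)(593.1)/0.3014 = 50553.7 kPa
vdW: P = nRT/(V − nb) − a n²/V² = 15236.9/0.179438 − 1298.54/0.0908420 = 84914.6 − 14294.5 = 70620.1 kPa
ΔP = 70620.1 − 50553.7 = 20066 kPa

ΔP ≈ 20066 kPa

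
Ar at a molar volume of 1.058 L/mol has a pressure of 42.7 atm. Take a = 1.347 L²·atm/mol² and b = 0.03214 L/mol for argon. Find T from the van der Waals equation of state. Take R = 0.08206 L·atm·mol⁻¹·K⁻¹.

T ≈ 548.9 K

T = (P + a/V_m²)(V_m − b)/R
P + a/V_m² = 42.7 + 1.347/(1.058)² = 43.903 atm
V_m − b = 1.058 − 0.03214 = 1.0259 L/mol
T = (43.903)(1.0259)/0.08206 = 548.9 K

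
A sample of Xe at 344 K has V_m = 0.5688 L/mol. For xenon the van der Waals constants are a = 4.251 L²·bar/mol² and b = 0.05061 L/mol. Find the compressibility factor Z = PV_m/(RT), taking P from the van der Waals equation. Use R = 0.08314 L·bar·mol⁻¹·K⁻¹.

P = RT/(V_m − b) − a/V_m² = (0.08314)(344)/(0.5688 − 0.05061) − 4.251/(0.5688)²
  = 28.600/0.51819 − 13.139 = 55.192 − 13.139 = 42.053 bar
Z = PV_m/(RT) = (42.053)(0.5688)/((0.08314)(344)) = 23.920/28.600 = 0.8364

Z ≈ 0.8364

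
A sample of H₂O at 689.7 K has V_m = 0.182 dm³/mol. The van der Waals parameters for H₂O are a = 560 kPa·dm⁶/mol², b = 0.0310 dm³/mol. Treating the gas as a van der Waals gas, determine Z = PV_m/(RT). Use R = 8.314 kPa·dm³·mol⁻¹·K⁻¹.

P = RT/(V_m − b) − a/V_m² = (8.314)(689.7)/(0.182 − 0.0310) − 560/(0.182)²
  = 5734.2/0.15100 − 16906 = 37975 − 16906 = 21069 kPa
Z = PV_m/(RT) = (21069)(0.182)/((8.314)(689.7)) = 3834.6/5734.2 = 0.6687

Z ≈ 0.6687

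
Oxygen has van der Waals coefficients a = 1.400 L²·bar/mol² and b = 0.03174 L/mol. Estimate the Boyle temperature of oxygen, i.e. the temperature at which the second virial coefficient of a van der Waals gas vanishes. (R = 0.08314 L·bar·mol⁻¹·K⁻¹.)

For a van der Waals gas the second virial coefficient B₂ = b − a/(RT) vanishes at T_B = a/(Rb).
T_B = 1.400/(0.08314×0.03174) = 1.400/0.0026389 = 530.5 K

T_B ≈ 530.5 K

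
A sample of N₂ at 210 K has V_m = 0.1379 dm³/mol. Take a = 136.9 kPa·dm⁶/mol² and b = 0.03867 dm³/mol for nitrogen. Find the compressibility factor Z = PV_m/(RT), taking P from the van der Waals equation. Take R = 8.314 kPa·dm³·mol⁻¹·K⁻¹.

P = RT/(V_m − b) − a/V_m² = (8.314)(210)/(0.1379 − 0.03867) − 136.9/(0.1379)²
  = 1745.9/0.099230 − 7199.0 = 17594 − 7199.0 = 10395 kPa
Z = PV_m/(RT) = (10395)(0.1379)/((8.314)(210)) = 1433.5/1745.9 = 0.8211

Z ≈ 0.8211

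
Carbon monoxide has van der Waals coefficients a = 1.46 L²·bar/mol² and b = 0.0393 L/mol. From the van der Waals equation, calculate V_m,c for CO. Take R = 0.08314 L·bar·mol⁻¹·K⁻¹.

V_m,c ≈ 0.1179 L/mol

For a van der Waals gas, V_m,c = 3b.
V_m,c = 3×0.0393 = 0.1179 L/mol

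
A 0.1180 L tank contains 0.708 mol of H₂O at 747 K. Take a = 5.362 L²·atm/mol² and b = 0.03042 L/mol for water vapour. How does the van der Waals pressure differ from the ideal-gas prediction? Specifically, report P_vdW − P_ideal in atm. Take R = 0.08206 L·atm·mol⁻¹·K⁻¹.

ΔP ≈ -110.9 atm

Ideal: P_ideal = nRT/V = (0.708)(0.08206)(747)/0.1180 = 367.793 atm
vdW: P = nRT/(V − nb) − a n²/V² = 43.3996/0.0964626 − 2.68778/0.0139240 = 449.911 − 193.032 = 256.879 atm
ΔP = 256.879 − 367.793 = -110.9 atm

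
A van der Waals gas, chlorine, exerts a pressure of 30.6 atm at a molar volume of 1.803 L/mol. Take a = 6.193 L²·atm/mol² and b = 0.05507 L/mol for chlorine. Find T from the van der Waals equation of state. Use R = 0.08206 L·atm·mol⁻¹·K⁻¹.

T ≈ 692.4 K

T = (P + a/V_m²)(V_m − b)/R
P + a/V_m² = 30.6 + 6.193/(1.803)² = 32.505 atm
V_m − b = 1.803 − 0.05507 = 1.7479 L/mol
T = (32.505)(1.7479)/0.08206 = 692.4 K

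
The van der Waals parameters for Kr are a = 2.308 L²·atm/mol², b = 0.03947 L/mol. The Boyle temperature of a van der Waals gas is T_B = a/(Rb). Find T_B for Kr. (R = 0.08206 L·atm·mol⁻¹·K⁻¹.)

For a van der Waals gas the second virial coefficient B₂ = b − a/(RT) vanishes at T_B = a/(Rb).
T_B = 2.308/(0.08206×0.03947) = 2.308/0.0032389 = 712.6 K

T_B ≈ 712.6 K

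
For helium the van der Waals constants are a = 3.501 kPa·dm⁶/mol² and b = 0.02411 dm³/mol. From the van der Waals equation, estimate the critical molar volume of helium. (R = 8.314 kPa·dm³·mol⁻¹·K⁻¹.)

For a van der Waals gas, V_m,c = 3b.
V_m,c = 3×0.02411 = 0.07233 dm³/mol

V_m,c ≈ 0.07233 dm³/mol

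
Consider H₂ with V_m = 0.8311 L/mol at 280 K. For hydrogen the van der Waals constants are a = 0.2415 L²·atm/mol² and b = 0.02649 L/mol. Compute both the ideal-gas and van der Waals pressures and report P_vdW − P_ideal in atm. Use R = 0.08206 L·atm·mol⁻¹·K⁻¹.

Ideal: P_ideal = RT/V_m = (0.08206)(280)/0.8311 = 27.6463 atm
vdW: P = RT/(V_m − b) − a/V_m² = 22.9768/0.804610 − 0.2415/0.690727 = 28.5564 − 0.349632 = 28.2068 atm
ΔP = 28.2068 − 27.6463 = 0.561 atm

ΔP ≈ 0.561 atm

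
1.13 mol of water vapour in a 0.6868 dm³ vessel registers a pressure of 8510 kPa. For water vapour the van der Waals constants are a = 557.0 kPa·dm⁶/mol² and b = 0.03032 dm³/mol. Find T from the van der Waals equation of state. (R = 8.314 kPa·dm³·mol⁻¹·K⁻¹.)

T ≈ 695.8 K

T = (P + a n²/V²)(V − nb)/(nR)
P + a n²/V² = 8510 + (557.0)(1.13)²/(0.6868)² = 10018 kPa
V − nb = 0.6868 − (1.13)(0.03032) = 0.65254 dm³
T = (10018)(0.65254)/((1.13)(8.314)) = 695.8 K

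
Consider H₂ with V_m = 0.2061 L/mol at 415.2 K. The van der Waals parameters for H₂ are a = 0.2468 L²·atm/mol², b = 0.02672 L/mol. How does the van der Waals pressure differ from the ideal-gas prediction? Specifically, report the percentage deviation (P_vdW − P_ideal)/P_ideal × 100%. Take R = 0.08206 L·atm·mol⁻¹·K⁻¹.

Ideal: P_ideal = RT/V_m = (0.08206)(415.2)/0.2061 = 165.314 atm
vdW: P = RT/(V_m − b) − a/V_m² = 34.0713/0.179380 − 0.2468/0.0424772 = 189.939 − 5.81018 = 184.129 atm
% deviation = (184.129 − 165.314)/165.314 × 100% = 11.38%

11.38 %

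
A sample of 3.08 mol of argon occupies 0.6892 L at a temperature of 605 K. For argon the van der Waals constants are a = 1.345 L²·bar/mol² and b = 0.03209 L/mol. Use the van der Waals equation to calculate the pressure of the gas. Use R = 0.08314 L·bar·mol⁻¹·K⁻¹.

P ≈ 235.6 bar

P = nRT/(V − nb) − a n²/V²
nRT/(V − nb) = (3.08)(0.08314)(605)/(0.6892 − 3.08×0.03209) = 154.92/0.59036 = 262.42 bar
a n²/V² = (1.345)(3.08)²/(0.6892)² = 26.862 bar
P = 262.42 − 26.862 = 235.6 bar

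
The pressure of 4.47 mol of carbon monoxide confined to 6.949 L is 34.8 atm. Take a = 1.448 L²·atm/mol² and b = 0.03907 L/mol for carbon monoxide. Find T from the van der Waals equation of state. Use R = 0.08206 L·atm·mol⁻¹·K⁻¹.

T ≈ 653.8 K

T = (P + a n²/V²)(V − nb)/(nR)
P + a n²/V² = 34.8 + (1.448)(4.47)²/(6.949)² = 35.399 atm
V − nb = 6.949 − (4.47)(0.03907) = 6.7744 L
T = (35.399)(6.7744)/((4.47)(0.08206)) = 653.8 K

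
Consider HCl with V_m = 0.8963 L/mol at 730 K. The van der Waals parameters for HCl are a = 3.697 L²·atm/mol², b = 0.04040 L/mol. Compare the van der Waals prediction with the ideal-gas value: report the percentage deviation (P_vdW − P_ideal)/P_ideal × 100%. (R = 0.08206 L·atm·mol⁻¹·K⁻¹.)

-2.17 %

Ideal: P_ideal = RT/V_m = (0.08206)(730)/0.8963 = 66.8345 atm
vdW: P = RT/(V_m − b) − a/V_m² = 59.9038/0.855900 − 3.697/0.803354 = 69.9893 − 4.60196 = 65.3873 atm
% deviation = (65.3873 − 66.8345)/66.8345 × 100% = -2.17%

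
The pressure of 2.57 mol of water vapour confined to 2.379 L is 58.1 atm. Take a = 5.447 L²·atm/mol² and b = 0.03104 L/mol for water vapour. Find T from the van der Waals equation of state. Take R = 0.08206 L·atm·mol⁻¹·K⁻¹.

T = (P + a n²/V²)(V − nb)/(nR)
P + a n²/V² = 58.1 + (5.447)(2.57)²/(2.379)² = 64.457 atm
V − nb = 2.379 − (2.57)(0.03104) = 2.2992 L
T = (64.457)(2.2992)/((2.57)(0.08206)) = 702.7 K

T ≈ 702.7 K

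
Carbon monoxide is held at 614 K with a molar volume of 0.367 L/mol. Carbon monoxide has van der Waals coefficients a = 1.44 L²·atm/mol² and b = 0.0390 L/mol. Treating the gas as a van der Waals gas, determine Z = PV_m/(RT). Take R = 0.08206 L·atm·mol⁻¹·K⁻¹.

Z ≈ 1.041

P = RT/(V_m − b) − a/V_m² = (0.08206)(614)/(0.367 − 0.0390) − 1.44/(0.367)²
  = 50.385/0.32800 − 10.691 = 153.61 − 10.691 = 142.92 atm
Z = PV_m/(RT) = (142.92)(0.367)/((0.08206)(614)) = 52.452/50.385 = 1.041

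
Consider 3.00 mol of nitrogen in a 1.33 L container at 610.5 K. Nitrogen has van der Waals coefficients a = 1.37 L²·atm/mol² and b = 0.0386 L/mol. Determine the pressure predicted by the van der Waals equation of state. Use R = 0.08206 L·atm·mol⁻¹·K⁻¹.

P ≈ 116.8 atm

P = nRT/(V − nb) − a n²/V²
nRT/(V − nb) = (3.00)(0.08206)(610.5)/(1.33 − 3.00×0.0386) = 150.29/1.2142 = 123.78 atm
a n²/V² = (1.37)(3.00)²/(1.33)² = 6.9704 atm
P = 123.78 − 6.9704 = 116.8 atm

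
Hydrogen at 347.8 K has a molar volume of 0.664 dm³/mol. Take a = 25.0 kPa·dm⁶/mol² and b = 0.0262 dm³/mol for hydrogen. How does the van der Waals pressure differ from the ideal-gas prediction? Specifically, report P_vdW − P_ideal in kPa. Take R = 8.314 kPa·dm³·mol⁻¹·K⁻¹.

Ideal: P_ideal = RT/V_m = (8.314)(347.8)/0.664 = 4354.83 kPa
vdW: P = RT/(V_m − b) − a/V_m² = 2891.61/0.637800 − 25.0/0.440896 = 4533.73 − 56.7027 = 4477.03 kPa
ΔP = 4477.03 − 4354.83 = 122.2 kPa

ΔP ≈ 122.2 kPa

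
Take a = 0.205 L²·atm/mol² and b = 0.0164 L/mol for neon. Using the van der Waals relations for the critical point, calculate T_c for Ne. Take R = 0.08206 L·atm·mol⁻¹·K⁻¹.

T_c ≈ 45.13 K

For a van der Waals gas, T_c = 8a/(27Rb).
T_c = 8×0.205/(27×0.08206×0.0164) = 1.6400/0.036336 = 45.13 K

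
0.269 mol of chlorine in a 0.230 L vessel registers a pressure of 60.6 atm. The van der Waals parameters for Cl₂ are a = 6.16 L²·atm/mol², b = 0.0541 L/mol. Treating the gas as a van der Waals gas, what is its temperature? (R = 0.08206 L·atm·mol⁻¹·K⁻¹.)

T = (P + a n²/V²)(V − nb)/(nR)
P + a n²/V² = 60.6 + (6.16)(0.269)²/(0.230)² = 69.026 atm
V − nb = 0.230 − (0.269)(0.0541) = 0.21545 L
T = (69.026)(0.21545)/((0.269)(0.08206)) = 673.7 K

T ≈ 673.7 K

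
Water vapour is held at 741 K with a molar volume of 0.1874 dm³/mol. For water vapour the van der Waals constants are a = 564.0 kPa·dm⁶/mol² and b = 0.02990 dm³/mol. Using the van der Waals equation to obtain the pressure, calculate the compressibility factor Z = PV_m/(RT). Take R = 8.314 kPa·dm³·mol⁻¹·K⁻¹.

Z ≈ 0.7013

P = RT/(V_m − b) − a/V_m² = (8.314)(741)/(0.1874 − 0.02990) − 564.0/(0.1874)²
  = 6160.7/0.15750 − 16060 = 39116 − 16060 = 23056 kPa
Z = PV_m/(RT) = (23056)(0.1874)/((8.314)(741)) = 4320.7/6160.7 = 0.7013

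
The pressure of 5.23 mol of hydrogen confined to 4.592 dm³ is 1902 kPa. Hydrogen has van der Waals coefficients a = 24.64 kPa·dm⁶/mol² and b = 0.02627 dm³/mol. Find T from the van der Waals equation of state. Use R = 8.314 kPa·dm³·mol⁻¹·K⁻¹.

T = (P + a n²/V²)(V − nb)/(nR)
P + a n²/V² = 1902 + (24.64)(5.23)²/(4.592)² = 1934.0 kPa
V − nb = 4.592 − (5.23)(0.02627) = 4.4546 dm³
T = (1934.0)(4.4546)/((5.23)(8.314)) = 198.1 K

T ≈ 198.1 K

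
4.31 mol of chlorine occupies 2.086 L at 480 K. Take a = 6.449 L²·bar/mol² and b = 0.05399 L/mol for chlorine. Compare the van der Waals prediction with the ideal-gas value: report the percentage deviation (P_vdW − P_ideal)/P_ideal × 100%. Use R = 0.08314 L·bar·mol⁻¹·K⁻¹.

Ideal: P_ideal = nRT/V = (4.31)(0.08314)(480)/2.086 = 82.4545 bar
vdW: P = nRT/(V − nb) − a n²/V² = 172.000/1.85330 − 119.797/4.35140 = 92.8074 − 27.5307 = 65.2767 bar
% deviation = (65.2767 − 82.4545)/82.4545 × 100% = -20.83%

-20.83 %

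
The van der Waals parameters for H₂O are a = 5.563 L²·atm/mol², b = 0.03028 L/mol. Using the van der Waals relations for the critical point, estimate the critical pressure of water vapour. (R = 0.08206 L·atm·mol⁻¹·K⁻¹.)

P_c ≈ 224.7 atm

For a van der Waals gas, P_c = a/(27b²).
P_c = 5.563/(27×(0.03028)²) = 5.563/0.024756 = 224.7 atm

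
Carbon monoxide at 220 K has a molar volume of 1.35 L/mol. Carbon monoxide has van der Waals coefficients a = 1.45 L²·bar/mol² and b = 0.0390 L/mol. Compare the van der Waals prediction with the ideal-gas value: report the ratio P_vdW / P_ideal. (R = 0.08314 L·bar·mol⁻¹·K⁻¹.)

P_vdW / P_ideal ≈ 0.9710

Ideal: P_ideal = RT/V_m = (0.08314)(220)/1.35 = 13.5487 bar
vdW: P = RT/(V_m − b) − a/V_m² = 18.2908/1.31100 − 1.45/1.82250 = 13.9518 − 0.795610 = 13.1562 bar
Ratio = 13.1562/13.5487 = 0.9710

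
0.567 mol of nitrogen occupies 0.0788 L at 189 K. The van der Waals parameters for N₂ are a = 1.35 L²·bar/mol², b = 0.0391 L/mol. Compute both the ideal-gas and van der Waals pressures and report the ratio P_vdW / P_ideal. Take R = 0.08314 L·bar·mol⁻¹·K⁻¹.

P_vdW / P_ideal ≈ 0.7733

Ideal: P_ideal = nRT/V = (0.567)(0.08314)(189)/0.0788 = 113.065 bar
vdW: P = nRT/(V − nb) − a n²/V² = 8.90953/0.0566303 − 0.434010/0.00620944 = 157.328 − 69.8952 = 87.433 bar
Ratio = 87.433/113.065 = 0.7733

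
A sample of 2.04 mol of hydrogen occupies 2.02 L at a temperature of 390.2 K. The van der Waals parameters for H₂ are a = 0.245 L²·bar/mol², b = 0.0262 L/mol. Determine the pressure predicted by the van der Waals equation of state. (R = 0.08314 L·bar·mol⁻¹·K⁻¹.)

P = nRT/(V − nb) − a n²/V²
nRT/(V − nb) = (2.04)(0.08314)(390.2)/(2.02 − 2.04×0.0262) = 66.180/1.9666 = 33.652 bar
a n²/V² = (0.245)(2.04)²/(2.02)² = 0.24988 bar
P = 33.652 − 0.24988 = 33.40 bar

P ≈ 33.40 bar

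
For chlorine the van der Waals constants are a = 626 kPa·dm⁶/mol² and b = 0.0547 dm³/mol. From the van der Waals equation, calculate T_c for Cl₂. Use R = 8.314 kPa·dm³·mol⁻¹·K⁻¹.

For a van der Waals gas, T_c = 8a/(27Rb).
T_c = 8×626/(27×8.314×0.0547) = 5008.0/12.279 = 407.9 K

T_c ≈ 407.9 K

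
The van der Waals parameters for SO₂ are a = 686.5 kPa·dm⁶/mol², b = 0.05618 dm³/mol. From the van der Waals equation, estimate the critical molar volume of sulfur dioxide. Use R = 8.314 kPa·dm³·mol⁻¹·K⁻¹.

V_m,c ≈ 0.1685 dm³/mol

For a van der Waals gas, V_m,c = 3b.
V_m,c = 3×0.05618 = 0.1685 dm³/mol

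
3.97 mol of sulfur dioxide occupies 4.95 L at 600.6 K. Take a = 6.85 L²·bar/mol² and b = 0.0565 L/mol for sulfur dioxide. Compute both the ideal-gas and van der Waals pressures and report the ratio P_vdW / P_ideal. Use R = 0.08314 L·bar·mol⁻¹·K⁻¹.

Ideal: P_ideal = nRT/V = (3.97)(0.08314)(600.6)/4.95 = 40.0480 bar
vdW: P = nRT/(V − nb) − a n²/V² = 198.238/4.72570 − 107.962/24.5025 = 41.9489 − 4.40616 = 37.5427 bar
Ratio = 37.5427/40.0480 = 0.9374

P_vdW / P_ideal ≈ 0.9374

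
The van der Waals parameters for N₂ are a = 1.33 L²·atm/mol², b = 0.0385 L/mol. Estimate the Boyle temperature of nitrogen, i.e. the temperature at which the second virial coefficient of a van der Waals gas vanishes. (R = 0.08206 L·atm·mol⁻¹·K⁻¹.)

For a van der Waals gas the second virial coefficient B₂ = b − a/(RT) vanishes at T_B = a/(Rb).
T_B = 1.33/(0.08206×0.0385) = 1.33/0.0031593 = 421.0 K

T_B ≈ 421.0 K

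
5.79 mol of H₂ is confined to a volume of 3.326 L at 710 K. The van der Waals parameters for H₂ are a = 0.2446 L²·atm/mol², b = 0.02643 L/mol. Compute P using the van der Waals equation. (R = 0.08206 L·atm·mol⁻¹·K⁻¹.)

P ≈ 105.6 atm

P = nRT/(V − nb) − a n²/V²
nRT/(V − nb) = (5.79)(0.08206)(710)/(3.326 − 5.79×0.02643) = 337.34/3.1730 = 106.32 atm
a n²/V² = (0.2446)(5.79)²/(3.326)² = 0.74126 atm
P = 106.32 − 0.74126 = 105.6 atm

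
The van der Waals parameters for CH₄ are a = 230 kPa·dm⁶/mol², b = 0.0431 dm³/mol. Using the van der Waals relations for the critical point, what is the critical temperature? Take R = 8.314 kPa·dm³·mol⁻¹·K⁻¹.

For a van der Waals gas, T_c = 8a/(27Rb).
T_c = 8×230/(27×8.314×0.0431) = 1840.0/9.6750 = 190.2 K

T_c ≈ 190.2 K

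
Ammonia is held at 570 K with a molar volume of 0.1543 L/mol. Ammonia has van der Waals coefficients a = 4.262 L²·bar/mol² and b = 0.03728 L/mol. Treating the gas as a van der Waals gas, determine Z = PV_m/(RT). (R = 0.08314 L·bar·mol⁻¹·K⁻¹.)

P = RT/(V_m − b) − a/V_m² = (0.08314)(570)/(0.1543 − 0.03728) − 4.262/(0.1543)²
  = 47.390/0.11702 − 179.01 = 404.97 − 179.01 = 225.96 bar
Z = PV_m/(RT) = (225.96)(0.1543)/((0.08314)(570)) = 34.866/47.390 = 0.7357

Z ≈ 0.7357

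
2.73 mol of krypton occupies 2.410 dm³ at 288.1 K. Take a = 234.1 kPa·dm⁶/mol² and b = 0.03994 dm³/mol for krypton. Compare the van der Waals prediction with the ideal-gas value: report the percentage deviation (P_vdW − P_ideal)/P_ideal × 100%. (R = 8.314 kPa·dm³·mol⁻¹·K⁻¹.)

Ideal: P_ideal = nRT/V = (2.73)(8.314)(288.1)/2.410 = 2713.31 kPa
vdW: P = nRT/(V − nb) − a n²/V² = 6539.07/2.30096 − 1744.72/5.80810 = 2841.89 − 300.394 = 2541.50 kPa
% deviation = (2541.50 − 2713.31)/2713.31 × 100% = -6.33%

-6.33 %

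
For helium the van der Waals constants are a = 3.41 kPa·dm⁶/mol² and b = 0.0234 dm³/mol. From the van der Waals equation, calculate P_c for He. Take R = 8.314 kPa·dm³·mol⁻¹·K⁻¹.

P_c ≈ 230.7 kPa

For a van der Waals gas, P_c = a/(27b²).
P_c = 3.41/(27×(0.0234)²) = 3.41/0.014784 = 230.7 kPa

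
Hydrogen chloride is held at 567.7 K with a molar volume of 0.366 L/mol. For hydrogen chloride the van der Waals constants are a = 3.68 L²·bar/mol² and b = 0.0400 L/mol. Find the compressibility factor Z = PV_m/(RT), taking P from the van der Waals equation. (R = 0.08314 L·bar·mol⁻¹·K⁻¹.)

Z ≈ 0.9097

P = RT/(V_m − b) − a/V_m² = (0.08314)(567.7)/(0.366 − 0.0400) − 3.68/(0.366)²
  = 47.199/0.32600 − 27.472 = 144.78 − 27.472 = 117.31 bar
Z = PV_m/(RT) = (117.31)(0.366)/((0.08314)(567.7)) = 42.935/47.199 = 0.9097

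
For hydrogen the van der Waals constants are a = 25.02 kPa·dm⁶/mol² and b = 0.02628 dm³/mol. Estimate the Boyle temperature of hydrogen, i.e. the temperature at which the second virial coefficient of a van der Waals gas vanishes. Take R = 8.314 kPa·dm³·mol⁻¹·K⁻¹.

T_B ≈ 114.5 K

For a van der Waals gas the second virial coefficient B₂ = b − a/(RT) vanishes at T_B = a/(Rb).
T_B = 25.02/(8.314×0.02628) = 25.02/0.21849 = 114.5 K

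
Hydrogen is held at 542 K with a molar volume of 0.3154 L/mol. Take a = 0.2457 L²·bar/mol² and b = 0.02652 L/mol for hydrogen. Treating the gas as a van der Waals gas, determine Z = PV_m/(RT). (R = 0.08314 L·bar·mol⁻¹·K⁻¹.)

P = RT/(V_m − b) − a/V_m² = (0.08314)(542)/(0.3154 − 0.02652) − 0.2457/(0.3154)²
  = 45.062/0.28888 − 2.4699 = 155.99 − 2.4699 = 153.52 bar
Z = PV_m/(RT) = (153.52)(0.3154)/((0.08314)(542)) = 48.420/45.062 = 1.075

Z ≈ 1.075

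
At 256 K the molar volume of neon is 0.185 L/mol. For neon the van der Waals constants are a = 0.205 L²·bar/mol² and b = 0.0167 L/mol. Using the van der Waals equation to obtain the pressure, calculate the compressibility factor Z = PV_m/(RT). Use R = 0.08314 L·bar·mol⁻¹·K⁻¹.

P = RT/(V_m − b) − a/V_m² = (0.08314)(256)/(0.185 − 0.0167) − 0.205/(0.185)²
  = 21.284/0.16830 − 5.9898 = 126.46 − 5.9898 = 120.47 bar
Z = PV_m/(RT) = (120.47)(0.185)/((0.08314)(256)) = 22.287/21.284 = 1.047

Z ≈ 1.047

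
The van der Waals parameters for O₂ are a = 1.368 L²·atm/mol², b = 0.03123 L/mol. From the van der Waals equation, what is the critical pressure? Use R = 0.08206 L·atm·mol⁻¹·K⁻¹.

For a van der Waals gas, P_c = a/(27b²).
P_c = 1.368/(27×(0.03123)²) = 1.368/0.026333 = 51.95 atm

P_c ≈ 51.95 atm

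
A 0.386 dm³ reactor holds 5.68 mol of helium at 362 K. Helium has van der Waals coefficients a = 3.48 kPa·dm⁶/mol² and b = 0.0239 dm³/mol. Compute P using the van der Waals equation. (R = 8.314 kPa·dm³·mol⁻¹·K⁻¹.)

P ≈ 67558 kPa

P = nRT/(V − nb) − a n²/V²
nRT/(V − nb) = (5.68)(8.314)(362)/(0.386 − 5.68×0.0239) = 17095/0.25025 = 68312 kPa
a n²/V² = (3.48)(5.68)²/(0.386)² = 753.53 kPa
P = 68312 − 753.53 = 67558 kPa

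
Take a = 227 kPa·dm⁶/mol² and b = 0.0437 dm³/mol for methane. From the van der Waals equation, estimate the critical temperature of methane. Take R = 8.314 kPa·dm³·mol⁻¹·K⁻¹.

T_c ≈ 185.1 K

For a van der Waals gas, T_c = 8a/(27Rb).
T_c = 8×227/(27×8.314×0.0437) = 1816.0/9.8097 = 185.1 K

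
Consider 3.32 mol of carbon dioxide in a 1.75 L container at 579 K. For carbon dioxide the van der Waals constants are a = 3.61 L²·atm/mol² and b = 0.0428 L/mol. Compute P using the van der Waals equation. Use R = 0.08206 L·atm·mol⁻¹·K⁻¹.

P = nRT/(V − nb) − a n²/V²
nRT/(V − nb) = (3.32)(0.08206)(579)/(1.75 − 3.32×0.0428) = 157.74/1.6079 = 98.103 atm
a n²/V² = (3.61)(3.32)²/(1.75)² = 12.993 atm
P = 98.103 − 12.993 = 85.11 atm

P ≈ 85.11 atm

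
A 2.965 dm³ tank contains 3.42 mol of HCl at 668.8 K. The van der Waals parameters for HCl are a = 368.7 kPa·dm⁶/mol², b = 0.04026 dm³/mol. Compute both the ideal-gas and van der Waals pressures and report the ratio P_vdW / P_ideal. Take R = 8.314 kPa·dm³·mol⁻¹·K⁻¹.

P_vdW / P_ideal ≈ 0.9722

Ideal: P_ideal = nRT/V = (3.42)(8.314)(668.8)/2.965 = 6413.69 kPa
vdW: P = nRT/(V − nb) − a n²/V² = 19016.6/2.82731 − 4312.46/8.79123 = 6726.04 − 490.541 = 6235.50 kPa
Ratio = 6235.50/6413.69 = 0.9722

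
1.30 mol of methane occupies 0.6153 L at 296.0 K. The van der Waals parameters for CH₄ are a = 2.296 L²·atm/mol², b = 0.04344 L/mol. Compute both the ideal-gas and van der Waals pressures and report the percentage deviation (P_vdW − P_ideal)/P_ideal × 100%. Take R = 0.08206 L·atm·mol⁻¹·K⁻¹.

-9.87 %

Ideal: P_ideal = nRT/V = (1.30)(0.08206)(296.0)/0.6153 = 51.3192 atm
vdW: P = nRT/(V − nb) − a n²/V² = 31.5767/0.558828 − 3.88024/0.378594 = 56.5052 − 10.2491 = 46.2561 atm
% deviation = (46.2561 − 51.3192)/51.3192 × 100% = -9.87%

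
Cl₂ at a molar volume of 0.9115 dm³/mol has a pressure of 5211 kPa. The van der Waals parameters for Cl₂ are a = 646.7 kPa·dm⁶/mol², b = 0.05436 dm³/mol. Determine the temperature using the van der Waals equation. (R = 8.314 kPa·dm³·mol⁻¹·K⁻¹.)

T = (P + a/V_m²)(V_m − b)/R
P + a/V_m² = 5211 + 646.7/(0.9115)² = 5989.4 kPa
V_m − b = 0.9115 − 0.05436 = 0.85714 dm³/mol
T = (5989.4)(0.85714)/8.314 = 617.5 K

T ≈ 617.5 K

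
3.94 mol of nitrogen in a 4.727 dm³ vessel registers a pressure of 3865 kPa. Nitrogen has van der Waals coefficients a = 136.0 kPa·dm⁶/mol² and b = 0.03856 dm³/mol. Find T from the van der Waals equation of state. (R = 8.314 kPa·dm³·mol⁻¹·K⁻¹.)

T = (P + a n²/V²)(V − nb)/(nR)
P + a n²/V² = 3865 + (136.0)(3.94)²/(4.727)² = 3959.5 kPa
V − nb = 4.727 − (3.94)(0.03856) = 4.5751 dm³
T = (3959.5)(4.5751)/((3.94)(8.314)) = 553.0 K

T ≈ 553.0 K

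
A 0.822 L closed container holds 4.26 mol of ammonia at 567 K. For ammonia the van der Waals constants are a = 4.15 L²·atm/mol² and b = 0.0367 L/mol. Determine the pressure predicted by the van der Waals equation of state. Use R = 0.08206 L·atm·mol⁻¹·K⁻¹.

P ≈ 186.3 atm

P = nRT/(V − nb) − a n²/V²
nRT/(V − nb) = (4.26)(0.08206)(567)/(0.822 − 4.26×0.0367) = 198.21/0.66566 = 297.76 atm
a n²/V² = (4.15)(4.26)²/(0.822)² = 111.46 atm
P = 297.76 − 111.46 = 186.3 atm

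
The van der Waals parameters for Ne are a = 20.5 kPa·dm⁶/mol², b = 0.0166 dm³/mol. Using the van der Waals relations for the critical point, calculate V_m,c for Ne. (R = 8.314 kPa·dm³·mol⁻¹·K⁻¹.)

V_m,c ≈ 0.04980 dm³/mol

For a van der Waals gas, V_m,c = 3b.
V_m,c = 3×0.0166 = 0.04980 dm³/mol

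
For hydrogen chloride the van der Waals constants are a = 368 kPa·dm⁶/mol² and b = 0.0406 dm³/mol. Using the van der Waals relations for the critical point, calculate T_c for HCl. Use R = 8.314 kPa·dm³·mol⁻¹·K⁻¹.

For a van der Waals gas, T_c = 8a/(27Rb).
T_c = 8×368/(27×8.314×0.0406) = 2944.0/9.1138 = 323.0 K

T_c ≈ 323.0 K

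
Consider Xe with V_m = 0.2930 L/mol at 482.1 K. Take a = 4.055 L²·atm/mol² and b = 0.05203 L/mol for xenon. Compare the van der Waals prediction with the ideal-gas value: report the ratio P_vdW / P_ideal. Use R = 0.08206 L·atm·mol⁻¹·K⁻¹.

Ideal: P_ideal = RT/V_m = (0.08206)(482.1)/0.2930 = 135.021 atm
vdW: P = RT/(V_m − b) − a/V_m² = 39.5611/0.240970 − 4.055/0.0858490 = 164.174 − 47.2341 = 116.940 atm
Ratio = 116.940/135.021 = 0.8661

P_vdW / P_ideal ≈ 0.8661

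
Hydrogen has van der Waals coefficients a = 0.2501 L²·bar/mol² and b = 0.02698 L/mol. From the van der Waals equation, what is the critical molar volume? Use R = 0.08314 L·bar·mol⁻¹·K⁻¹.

V_m,c ≈ 0.08094 L/mol

For a van der Waals gas, V_m,c = 3b.
V_m,c = 3×0.02698 = 0.08094 L/mol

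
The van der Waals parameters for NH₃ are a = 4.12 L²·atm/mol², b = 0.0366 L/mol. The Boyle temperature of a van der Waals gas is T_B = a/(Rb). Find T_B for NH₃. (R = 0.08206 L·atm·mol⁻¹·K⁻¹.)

T_B ≈ 1372 K

For a van der Waals gas the second virial coefficient B₂ = b − a/(RT) vanishes at T_B = a/(Rb).
T_B = 4.12/(0.08206×0.0366) = 4.12/0.0030034 = 1372 K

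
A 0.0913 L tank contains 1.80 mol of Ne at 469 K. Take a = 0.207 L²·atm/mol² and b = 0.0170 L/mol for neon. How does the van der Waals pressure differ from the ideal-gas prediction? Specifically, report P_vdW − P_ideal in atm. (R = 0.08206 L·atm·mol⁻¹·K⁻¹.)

ΔP ≈ 302.0 atm

Ideal: P_ideal = nRT/V = (1.80)(0.08206)(469)/0.0913 = 758.763 atm
vdW: P = nRT/(V − nb) − a n²/V² = 69.2751/0.0607000 − 0.670680/0.00833569 = 1141.27 − 80.4588 = 1060.81 atm
ΔP = 1060.81 − 758.763 = 302.0 atm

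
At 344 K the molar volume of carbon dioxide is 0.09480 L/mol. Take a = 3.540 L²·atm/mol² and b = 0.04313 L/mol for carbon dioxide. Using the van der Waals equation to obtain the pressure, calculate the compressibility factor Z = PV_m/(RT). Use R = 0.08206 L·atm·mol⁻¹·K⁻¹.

Z ≈ 0.5119

P = RT/(V_m − b) − a/V_m² = (0.08206)(344)/(0.09480 − 0.04313) − 3.540/(0.09480)²
  = 28.229/0.051670 − 393.90 = 546.33 − 393.90 = 152.43 atm
Z = PV_m/(RT) = (152.43)(0.09480)/((0.08206)(344)) = 14.450/28.229 = 0.5119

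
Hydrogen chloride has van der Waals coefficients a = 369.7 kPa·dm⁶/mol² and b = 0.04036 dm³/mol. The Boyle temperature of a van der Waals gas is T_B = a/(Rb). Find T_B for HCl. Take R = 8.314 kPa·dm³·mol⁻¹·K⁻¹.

For a van der Waals gas the second virial coefficient B₂ = b − a/(RT) vanishes at T_B = a/(Rb).
T_B = 369.7/(8.314×0.04036) = 369.7/0.33555 = 1102 K

T_B ≈ 1102 K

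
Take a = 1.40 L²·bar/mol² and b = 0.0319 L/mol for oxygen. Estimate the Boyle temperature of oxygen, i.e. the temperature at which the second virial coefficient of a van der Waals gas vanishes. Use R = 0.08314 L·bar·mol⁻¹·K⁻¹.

For a van der Waals gas the second virial coefficient B₂ = b − a/(RT) vanishes at T_B = a/(Rb).
T_B = 1.40/(0.08314×0.0319) = 1.40/0.0026522 = 527.9 K

T_B ≈ 527.9 K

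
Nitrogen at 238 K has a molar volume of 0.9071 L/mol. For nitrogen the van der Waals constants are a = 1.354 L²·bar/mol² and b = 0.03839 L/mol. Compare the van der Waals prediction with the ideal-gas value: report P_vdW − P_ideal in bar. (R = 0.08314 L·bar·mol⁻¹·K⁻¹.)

ΔP ≈ -0.682 bar

Ideal: P_ideal = RT/V_m = (0.08314)(238)/0.9071 = 21.8138 bar
vdW: P = RT/(V_m − b) − a/V_m² = 19.7873/0.868710 − 1.354/0.822830 = 22.7778 − 1.64554 = 21.1323 bar
ΔP = 21.1323 − 21.8138 = -0.682 bar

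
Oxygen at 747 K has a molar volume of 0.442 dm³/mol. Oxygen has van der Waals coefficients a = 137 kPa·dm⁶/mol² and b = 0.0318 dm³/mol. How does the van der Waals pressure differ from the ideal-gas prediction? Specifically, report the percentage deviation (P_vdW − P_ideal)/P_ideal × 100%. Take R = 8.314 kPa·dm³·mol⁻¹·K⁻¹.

2.76 %

Ideal: P_ideal = RT/V_m = (8.314)(747)/0.442 = 14051.0 kPa
vdW: P = RT/(V_m − b) − a/V_m² = 6210.56/0.410200 − 137/0.195364 = 15140.3 − 701.255 = 14439.0 kPa
% deviation = (14439.0 − 14051.0)/14051.0 × 100% = 2.76%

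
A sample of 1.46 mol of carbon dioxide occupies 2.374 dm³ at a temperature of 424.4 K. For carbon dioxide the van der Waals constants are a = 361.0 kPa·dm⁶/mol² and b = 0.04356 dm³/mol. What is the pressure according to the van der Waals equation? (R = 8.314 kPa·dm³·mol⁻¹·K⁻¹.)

P = nRT/(V − nb) − a n²/V²
nRT/(V − nb) = (1.46)(8.314)(424.4)/(2.374 − 1.46×0.04356) = 5151.6/2.3104 = 2229.7 kPa
a n²/V² = (361.0)(1.46)²/(2.374)² = 136.54 kPa
P = 2229.7 − 136.54 = 2093 kPa

P ≈ 2093 kPa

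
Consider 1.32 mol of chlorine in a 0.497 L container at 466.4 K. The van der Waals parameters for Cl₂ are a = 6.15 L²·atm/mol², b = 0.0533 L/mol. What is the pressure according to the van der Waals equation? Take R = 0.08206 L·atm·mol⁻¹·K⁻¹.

P = nRT/(V − nb) − a n²/V²
nRT/(V − nb) = (1.32)(0.08206)(466.4)/(0.497 − 1.32×0.0533) = 50.520/0.42664 = 118.41 atm
a n²/V² = (6.15)(1.32)²/(0.497)² = 43.382 atm
P = 118.41 − 43.382 = 75.03 atm

P ≈ 75.03 atm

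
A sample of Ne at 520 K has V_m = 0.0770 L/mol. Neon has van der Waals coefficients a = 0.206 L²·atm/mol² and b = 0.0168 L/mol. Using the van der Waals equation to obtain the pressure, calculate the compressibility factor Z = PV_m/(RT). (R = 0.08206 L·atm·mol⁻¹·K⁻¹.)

Z ≈ 1.216

P = RT/(V_m − b) − a/V_m² = (0.08206)(520)/(0.0770 − 0.0168) − 0.206/(0.0770)²
  = 42.671/0.060200 − 34.744 = 708.82 − 34.744 = 674.08 atm
Z = PV_m/(RT) = (674.08)(0.0770)/((0.08206)(520)) = 51.904/42.671 = 1.216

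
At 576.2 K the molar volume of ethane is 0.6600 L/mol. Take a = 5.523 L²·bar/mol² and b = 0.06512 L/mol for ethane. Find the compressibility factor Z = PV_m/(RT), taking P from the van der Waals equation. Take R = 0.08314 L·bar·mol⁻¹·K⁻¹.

P = RT/(V_m − b) − a/V_m² = (0.08314)(576.2)/(0.6600 − 0.06512) − 5.523/(0.6600)²
  = 47.905/0.59488 − 12.679 = 80.529 − 12.679 = 67.850 bar
Z = PV_m/(RT) = (67.850)(0.6600)/((0.08314)(576.2)) = 44.781/47.905 = 0.9348

Z ≈ 0.9348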